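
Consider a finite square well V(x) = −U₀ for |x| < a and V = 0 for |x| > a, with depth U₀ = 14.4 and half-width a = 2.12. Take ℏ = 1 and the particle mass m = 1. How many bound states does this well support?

The dimensionless depth is z₀ = a√(2mU₀)/ℏ = 2.12 × √(28.80) = 11.38.
A new bound state (alternating even/odd) appears each time z₀ passes a multiple of π/2, so N = ⌊2z₀/π⌋ + 1 = ⌊7.243⌋ + 1 = 8.

N = 8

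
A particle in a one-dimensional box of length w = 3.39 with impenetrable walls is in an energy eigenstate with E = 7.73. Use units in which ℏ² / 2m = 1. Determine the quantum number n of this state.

From E_n = n²π²ℏ²/(2mw²) invert to n = √(2mw²E)/(πℏ).
n = (3.39/π) × √(2 × 0.5 × 7.73) = 3.000 → n = 3.

n = 3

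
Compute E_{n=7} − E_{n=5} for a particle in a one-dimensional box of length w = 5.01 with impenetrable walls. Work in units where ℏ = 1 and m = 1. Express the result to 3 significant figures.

E_n = n²π²ℏ²/(2mw²), so ΔE = (7² − 5²) π²ℏ²/(2mw²).
ΔE = 24 × π² / (2 × 1 × 5.01²) = 4.719.

ΔE = 4.72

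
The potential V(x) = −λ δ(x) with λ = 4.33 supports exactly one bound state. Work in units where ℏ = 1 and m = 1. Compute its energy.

The bound state is ψ(x) = √κ e^{−κ|x|}. The derivative jump ψ'(0⁺) − ψ'(0⁻) = −(2mλ/ℏ²)ψ(0) fixes κ = mλ/ℏ² = 4.330.
Then E = −ℏ²κ²/(2m) = −mλ²/(2ℏ²) = -9.374.

E = -9.37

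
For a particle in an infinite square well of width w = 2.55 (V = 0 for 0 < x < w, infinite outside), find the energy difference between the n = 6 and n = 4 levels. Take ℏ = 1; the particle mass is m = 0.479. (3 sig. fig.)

ΔE = 31.7

E_n = n²π²ℏ²/(2mw²), so ΔE = (6² − 4²) π²ℏ²/(2mw²).
ΔE = 20 × π² / (2 × 0.479 × 2.55²) = 31.69.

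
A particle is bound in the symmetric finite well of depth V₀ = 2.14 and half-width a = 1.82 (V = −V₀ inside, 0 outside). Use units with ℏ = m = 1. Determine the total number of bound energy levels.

N = 3

The dimensionless depth is z₀ = a√(2mV₀)/ℏ = 1.82 × √(4.280) = 3.765.
A new bound state (alternating even/odd) appears each time z₀ passes a multiple of π/2, so N = ⌊2z₀/π⌋ + 1 = ⌊2.397⌋ + 1 = 3.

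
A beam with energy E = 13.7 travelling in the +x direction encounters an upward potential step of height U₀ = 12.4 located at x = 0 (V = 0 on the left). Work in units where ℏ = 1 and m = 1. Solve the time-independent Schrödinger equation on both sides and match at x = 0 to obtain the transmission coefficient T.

T = 0.720

On each side the TISE gives plane waves with k = √(2m(E − V))/ℏ: k₁ = √(2·1·13.7) = 5.235, k₂ = √(2·1·1.3) = 1.612.
Continuity of ψ and ψ′ at the step yields the reflection amplitude r = (k₁ − k₂)/(k₁ + k₂) = 0.5290; thus R = |r|² = 0.2798, T = 0.7202.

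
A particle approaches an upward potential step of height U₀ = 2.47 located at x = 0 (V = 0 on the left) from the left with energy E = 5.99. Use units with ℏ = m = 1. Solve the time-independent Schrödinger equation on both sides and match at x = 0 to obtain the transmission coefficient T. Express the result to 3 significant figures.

T = 0.983

The wavenumbers are k₁ = √(2mE)/ℏ = 3.461 on the left and k₂ = √(2m(E − U₀))/ℏ = 2.653 on the right.
Matching ψ and ψ′ at x = 0 gives r = (k₁ − k₂)/(k₁ + k₂), so R = r² = 0.01746 and T = 1 − R = 0.9825.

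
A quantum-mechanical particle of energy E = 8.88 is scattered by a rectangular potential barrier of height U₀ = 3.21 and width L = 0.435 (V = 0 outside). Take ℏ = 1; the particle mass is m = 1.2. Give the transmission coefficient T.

T = 0.951

E > U₀: inside the barrier k₂ = √(2m(E − U₀))/ℏ = 3.689, k₂L = 1.605.
T = [1 + U₀² sin²(k₂L) / (4E(E − U₀))]⁻¹ = 1/1.051 = 0.951.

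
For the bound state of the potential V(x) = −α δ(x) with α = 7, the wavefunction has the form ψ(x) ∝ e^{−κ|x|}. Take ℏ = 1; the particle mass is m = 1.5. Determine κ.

Integrating the TISE across x = 0 gives the cusp condition ψ'(0⁺) − ψ'(0⁻) = −(2mα/ℏ²)ψ(0).
With ψ ∝ e^{−κ|x|} this yields −2κ = −2mα/ℏ², so κ = mα/ℏ² = 10.50.

κ = 10.5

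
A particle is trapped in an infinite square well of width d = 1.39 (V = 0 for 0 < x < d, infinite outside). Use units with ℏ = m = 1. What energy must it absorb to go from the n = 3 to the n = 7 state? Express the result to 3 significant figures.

ΔE = 102

E_n = n²π²ℏ²/(2md²), so ΔE = (7² − 3²) π²ℏ²/(2md²).
ΔE = 40 × π² / (2 × 1 × 1.39²) = 102.2.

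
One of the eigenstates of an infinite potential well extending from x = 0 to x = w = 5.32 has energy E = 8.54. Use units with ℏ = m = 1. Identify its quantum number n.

From E_n = n²π²ℏ²/(2mw²) invert to n = √(2mw²E)/(πℏ).
n = (5.32/π) × √(2 × 1 × 8.54) = 6.999 → n = 7.

n = 7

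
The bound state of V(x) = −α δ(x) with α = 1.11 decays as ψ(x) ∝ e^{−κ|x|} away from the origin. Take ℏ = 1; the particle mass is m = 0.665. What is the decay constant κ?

κ = 0.738

Integrate −(ℏ²/2m)ψ'' − αδ(x)ψ = Eψ from −ε to +ε: the ψ'' term gives ψ'(0⁺) − ψ'(0⁻) and the δ term gives −(2mα/ℏ²)ψ(0).
With ψ ∝ e^{−κ|x|} this yields −2κ = −2mα/ℏ², so κ = mα/ℏ² = 0.7382.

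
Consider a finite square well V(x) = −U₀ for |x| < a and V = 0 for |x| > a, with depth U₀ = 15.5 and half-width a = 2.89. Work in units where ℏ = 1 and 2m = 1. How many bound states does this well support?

N = 8

The dimensionless depth is z₀ = a√(2mU₀)/ℏ = 2.89 × √(15.50) = 11.38.
The even/odd transcendental equations gain one root per π/2 in z₀, giving N = 1 + ⌊2z₀/π⌋ = 1 + ⌊7.243⌋ = 8.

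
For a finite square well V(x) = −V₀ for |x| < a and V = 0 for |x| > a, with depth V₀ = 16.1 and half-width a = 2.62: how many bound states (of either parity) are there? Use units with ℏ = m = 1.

N = 10

Define the well-strength parameter z₀ = (a/ℏ)√(2mV₀) = 2.62 × √(2·1·16.1) = 14.87.
The even/odd transcendental equations gain one root per π/2 in z₀, giving N = 1 + ⌊2z₀/π⌋ = 1 + ⌊9.465⌋ = 10.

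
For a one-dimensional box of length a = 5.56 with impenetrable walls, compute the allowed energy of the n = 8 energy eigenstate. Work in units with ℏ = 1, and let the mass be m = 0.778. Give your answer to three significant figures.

E = 13.1

The infinite-well eigenfunctions ψ_n = √(2/a) sin(nπx/a) vanish at both walls, giving E_n = n²π²ℏ²/(2ma²).
E_8 = 8² × π² / (2 × 0.778 × 5.56²) = 13.13.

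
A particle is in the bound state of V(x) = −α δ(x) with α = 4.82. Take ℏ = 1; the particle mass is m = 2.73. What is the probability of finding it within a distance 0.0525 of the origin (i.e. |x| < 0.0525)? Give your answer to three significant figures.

P = 0.749

The normalised bound state is ψ = √κ e^{−κ|x|} with κ = mα/ℏ² = 13.16.
P(|x| < d) = ∫_{−d}^{d} κ e^{−2κ|x|} dx = 1 − e^{−2κd} = 1 − e^{−1.382} = 0.7488.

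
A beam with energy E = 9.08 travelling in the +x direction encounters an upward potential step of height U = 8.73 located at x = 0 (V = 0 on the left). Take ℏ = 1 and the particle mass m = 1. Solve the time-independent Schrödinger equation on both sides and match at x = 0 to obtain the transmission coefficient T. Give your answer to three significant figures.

T = 0.549

On each side the TISE gives plane waves with k = √(2m(E − V))/ℏ: k₁ = √(2·1·9.08) = 4.261, k₂ = √(2·1·0.35) = 0.8367.
Matching ψ and ψ′ at x = 0 gives r = (k₁ − k₂)/(k₁ + k₂), so R = r² = 0.4513 and T = 1 − R = 0.5487.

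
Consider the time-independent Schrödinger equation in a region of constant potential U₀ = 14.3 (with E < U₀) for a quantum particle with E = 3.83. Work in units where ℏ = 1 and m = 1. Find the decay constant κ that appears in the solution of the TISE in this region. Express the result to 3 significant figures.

Since E < U₀ the TISE in this region is ψ'' = κ²ψ with κ = √(2m(U₀ − E))/ℏ.
κ = √(2 × 1 × 10.47) = 4.576.

κ = 4.58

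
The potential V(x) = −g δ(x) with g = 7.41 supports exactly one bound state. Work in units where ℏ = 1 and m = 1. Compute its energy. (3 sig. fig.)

For x ≠ 0 the bound state is ψ ∝ e^{−κ|x|}; integrating the TISE across the delta gives the cusp condition 2κ = 2mg/ℏ², so κ = 7.410.
Then E = −ℏ²κ²/(2m) = −mg²/(2ℏ²) = -27.45.

E = -27.5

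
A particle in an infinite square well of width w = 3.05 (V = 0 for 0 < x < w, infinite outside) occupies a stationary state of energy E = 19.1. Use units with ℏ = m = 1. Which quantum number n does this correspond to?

For an infinite well E_n = n²π²ℏ²/(2mw²), so n = (w/πℏ)√(2mE).
n = (3.05/π) × √(2 × 1 × 19.1) = 6.000 → n = 6.

n = 6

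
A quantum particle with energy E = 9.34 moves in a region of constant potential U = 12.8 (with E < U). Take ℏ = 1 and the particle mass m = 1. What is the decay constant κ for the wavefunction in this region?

Since E < U the TISE in this region is ψ'' = κ²ψ with κ = √(2m(U − E))/ℏ.
κ = √(2 × 1 × 3.46) = 2.631.

κ = 2.63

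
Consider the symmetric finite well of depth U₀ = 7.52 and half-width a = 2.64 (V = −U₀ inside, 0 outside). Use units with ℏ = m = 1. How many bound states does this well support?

N = 7

Define the well-strength parameter z₀ = (a/ℏ)√(2mU₀) = 2.64 × √(2·1·7.52) = 10.24.
A new bound state (alternating even/odd) appears each time z₀ passes a multiple of π/2, so N = ⌊2z₀/π⌋ + 1 = ⌊6.518⌋ + 1 = 7.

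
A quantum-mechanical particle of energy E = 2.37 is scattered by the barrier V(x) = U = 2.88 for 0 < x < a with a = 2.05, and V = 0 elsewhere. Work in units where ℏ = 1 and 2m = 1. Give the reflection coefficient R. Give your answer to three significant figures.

E < U: inside the barrier ψ ∝ e^{±κx} with κ = √(2m(U − E))/ℏ = 0.7141.
κa = 1.464, sinh(κa) = 2.046.
The exact tunnelling result is T⁻¹ = 1 + U² sinh²(κa) / [4E(U − E)] = 8.181, so T = 0.122.
R = 1 − T = 0.878.

R = 0.878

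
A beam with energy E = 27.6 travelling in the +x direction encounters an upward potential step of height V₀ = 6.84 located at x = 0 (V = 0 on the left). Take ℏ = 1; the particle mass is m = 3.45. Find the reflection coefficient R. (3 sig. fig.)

R = 0.00505

On each side the TISE gives plane waves with k = √(2m(E − V))/ℏ: k₁ = √(2·3.45·27.6) = 13.80, k₂ = √(2·3.45·20.76) = 11.97.
Continuity of ψ and ψ′ at the step yields the reflection amplitude r = (k₁ − k₂)/(k₁ + k₂) = 0.07108; thus R = |r|² = 0.005052, T = 0.9949.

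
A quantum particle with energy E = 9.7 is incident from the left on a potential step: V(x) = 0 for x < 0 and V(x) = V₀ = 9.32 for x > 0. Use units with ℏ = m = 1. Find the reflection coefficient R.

R = 0.448

The wavenumbers are k₁ = √(2mE)/ℏ = 4.405 on the left and k₂ = √(2m(E − V₀))/ℏ = 0.8718 on the right.
Continuity of ψ and ψ′ at the step yields the reflection amplitude r = (k₁ − k₂)/(k₁ + k₂) = 0.6696; thus R = |r|² = 0.4483, T = 0.5517.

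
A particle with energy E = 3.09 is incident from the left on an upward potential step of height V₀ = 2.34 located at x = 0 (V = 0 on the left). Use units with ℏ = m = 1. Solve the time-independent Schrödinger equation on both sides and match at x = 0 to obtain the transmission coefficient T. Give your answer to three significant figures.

T = 0.884

On each side the TISE gives plane waves with k = √(2m(E − V))/ℏ: k₁ = √(2·1·3.09) = 2.486, k₂ = √(2·1·0.75) = 1.225.
Continuity of ψ and ψ′ at the step yields the reflection amplitude r = (k₁ − k₂)/(k₁ + k₂) = 0.3399; thus R = |r|² = 0.1155, T = 0.8845.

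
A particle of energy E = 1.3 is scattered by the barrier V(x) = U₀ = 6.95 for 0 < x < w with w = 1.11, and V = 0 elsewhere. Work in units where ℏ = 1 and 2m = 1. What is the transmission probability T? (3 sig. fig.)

T = 0.0124

Since E < U₀ the interior solution is evanescent with decay constant κ = √(2m(U₀ − E))/ℏ = 2.377.
κw = 2.638, sinh(κw) = 6.960.
The exact tunnelling result is T⁻¹ = 1 + U₀² sinh²(κw) / [4E(U₀ − E)] = 80.64, so T = 0.0124.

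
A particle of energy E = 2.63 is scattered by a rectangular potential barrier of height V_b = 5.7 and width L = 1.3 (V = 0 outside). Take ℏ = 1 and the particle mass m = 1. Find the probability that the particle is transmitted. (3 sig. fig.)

T = 0.00631

Since E < V_b the interior solution is evanescent with decay constant κ = √(2m(V_b − E))/ℏ = 2.478.
κL = 3.221, sinh(κL) = 12.51.
Matching ψ, ψ′ at both faces gives T = [1 + V_b² sinh²(κL) / (4E(V_b − E))]⁻¹ = 1/158.4 = 0.00631.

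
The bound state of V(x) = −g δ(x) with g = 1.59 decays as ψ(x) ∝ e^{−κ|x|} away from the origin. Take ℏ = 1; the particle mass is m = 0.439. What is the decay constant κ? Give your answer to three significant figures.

κ = 0.698

Integrating the TISE across x = 0 gives the cusp condition ψ'(0⁺) − ψ'(0⁻) = −(2mg/ℏ²)ψ(0).
With ψ ∝ e^{−κ|x|} this yields −2κ = −2mg/ℏ², so κ = mg/ℏ² = 0.6980.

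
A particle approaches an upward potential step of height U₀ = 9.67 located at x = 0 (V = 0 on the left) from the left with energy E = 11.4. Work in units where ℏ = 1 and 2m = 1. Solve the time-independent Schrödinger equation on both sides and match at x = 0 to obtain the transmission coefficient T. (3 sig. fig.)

T = 0.807

On each side the TISE gives plane waves with k = √(2m(E − V))/ℏ: k₁ = √(2·½·11.4) = 3.376, k₂ = √(2·½·1.73) = 1.315.
Continuity of ψ and ψ′ at the step yields the reflection amplitude r = (k₁ − k₂)/(k₁ + k₂) = 0.4393; thus R = |r|² = 0.1930, T = 0.8070.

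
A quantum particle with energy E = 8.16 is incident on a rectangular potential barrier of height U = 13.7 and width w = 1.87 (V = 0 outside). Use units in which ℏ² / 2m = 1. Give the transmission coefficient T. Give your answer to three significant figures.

E < U: inside the barrier ψ ∝ e^{±κx} with κ = √(2m(U − E))/ℏ = 2.354.
κw = 4.401, sinh(κw) = 40.78.
The exact tunnelling result is T⁻¹ = 1 + U² sinh²(κw) / [4E(U − E)] = 1727, so T = 0.000579.

T = 0.000579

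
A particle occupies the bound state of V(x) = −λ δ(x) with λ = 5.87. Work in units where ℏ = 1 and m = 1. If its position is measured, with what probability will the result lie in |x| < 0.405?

P = 0.991

The normalised bound state is ψ = √κ e^{−κ|x|} with κ = mλ/ℏ² = 5.870.
P(|x| < d) = ∫_{−d}^{d} κ e^{−2κ|x|} dx = 1 − e^{−2κd} = 1 − e^{−4.755} = 0.9914.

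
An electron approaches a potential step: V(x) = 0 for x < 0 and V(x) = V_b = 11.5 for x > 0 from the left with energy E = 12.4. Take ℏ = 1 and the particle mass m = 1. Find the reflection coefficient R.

The wavenumbers are k₁ = √(2mE)/ℏ = 4.980 on the left and k₂ = √(2m(E − V_b))/ℏ = 1.342 on the right.
Continuity of ψ and ψ′ at the step yields the reflection amplitude r = (k₁ − k₂)/(k₁ + k₂) = 0.5755; thus R = |r|² = 0.3312, T = 0.6688.

R = 0.331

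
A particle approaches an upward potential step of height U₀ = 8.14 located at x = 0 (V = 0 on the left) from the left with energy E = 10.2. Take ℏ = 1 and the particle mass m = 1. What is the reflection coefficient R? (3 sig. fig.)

R = 0.144

On each side the TISE gives plane waves with k = √(2m(E − V))/ℏ: k₁ = √(2·1·10.2) = 4.517, k₂ = √(2·1·2.06) = 2.030.
Continuity of ψ and ψ′ at the step yields the reflection amplitude r = (k₁ − k₂)/(k₁ + k₂) = 0.3799; thus R = |r|² = 0.1443, T = 0.8557.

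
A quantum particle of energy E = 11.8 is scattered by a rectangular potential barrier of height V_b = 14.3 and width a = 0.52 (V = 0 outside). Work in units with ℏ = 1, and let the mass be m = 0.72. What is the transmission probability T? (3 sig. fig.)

Since E < V_b the interior solution is evanescent with decay constant κ = √(2m(V_b − E))/ℏ = 1.897.
κa = 0.9866, sinh(κa) = 1.155.
Matching ψ, ψ′ at both faces gives T = [1 + V_b² sinh²(κa) / (4E(V_b − E))]⁻¹ = 1/3.311 = 0.302.

T = 0.302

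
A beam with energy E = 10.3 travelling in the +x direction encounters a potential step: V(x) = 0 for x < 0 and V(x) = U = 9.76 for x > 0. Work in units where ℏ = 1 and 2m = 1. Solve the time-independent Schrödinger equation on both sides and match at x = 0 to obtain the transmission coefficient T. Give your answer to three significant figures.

T = 0.606

The wavenumbers are k₁ = √(2mE)/ℏ = 3.209 on the left and k₂ = √(2m(E − U))/ℏ = 0.7348 on the right.
Matching ψ and ψ′ at x = 0 gives r = (k₁ − k₂)/(k₁ + k₂), so R = r² = 0.3936 and T = 1 − R = 0.6064.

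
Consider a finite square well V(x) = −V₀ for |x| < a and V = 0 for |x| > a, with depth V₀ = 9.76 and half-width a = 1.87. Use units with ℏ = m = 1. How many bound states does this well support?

N = 6

Define the well-strength parameter z₀ = (a/ℏ)√(2mV₀) = 1.87 × √(2·1·9.76) = 8.262.
A new bound state (alternating even/odd) appears each time z₀ passes a multiple of π/2, so N = ⌊2z₀/π⌋ + 1 = ⌊5.260⌋ + 1 = 6.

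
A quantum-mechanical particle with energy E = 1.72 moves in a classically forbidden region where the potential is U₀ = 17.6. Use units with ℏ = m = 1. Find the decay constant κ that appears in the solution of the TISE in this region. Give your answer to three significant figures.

κ = 5.64

Since E < U₀ the TISE in this region is ψ'' = κ²ψ with κ = √(2m(U₀ − E))/ℏ.
κ = √(2 × 1 × 15.88) = 5.636.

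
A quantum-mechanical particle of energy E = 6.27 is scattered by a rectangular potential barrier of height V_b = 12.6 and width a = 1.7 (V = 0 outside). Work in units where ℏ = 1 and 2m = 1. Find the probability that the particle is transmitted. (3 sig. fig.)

T = 0.000771

Since E < V_b the interior solution is evanescent with decay constant κ = √(2m(V_b − E))/ℏ = 2.516.
κa = 4.277, sinh(κa) = 36.01.
The exact tunnelling result is T⁻¹ = 1 + V_b² sinh²(κa) / [4E(V_b − E)] = 1298, so T = 0.000771.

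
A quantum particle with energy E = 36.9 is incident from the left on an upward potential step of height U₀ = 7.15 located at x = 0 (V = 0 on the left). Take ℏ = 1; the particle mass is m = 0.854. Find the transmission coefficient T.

The wavenumbers are k₁ = √(2mE)/ℏ = 7.939 on the left and k₂ = √(2m(E − U₀))/ℏ = 7.128 on the right.
Continuity of ψ and ψ′ at the step yields the reflection amplitude r = (k₁ − k₂)/(k₁ + k₂) = 0.05379; thus R = |r|² = 0.002894, T = 0.9971.

T = 0.997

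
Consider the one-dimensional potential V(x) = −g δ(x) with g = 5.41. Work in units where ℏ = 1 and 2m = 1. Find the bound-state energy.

For x ≠ 0 the bound state is ψ ∝ e^{−κ|x|}; integrating the TISE across the delta gives the cusp condition 2κ = 2mg/ℏ², so κ = 2.705.
Then E = −ℏ²κ²/(2m) = −mg²/(2ℏ²) = -7.317.

E = -7.32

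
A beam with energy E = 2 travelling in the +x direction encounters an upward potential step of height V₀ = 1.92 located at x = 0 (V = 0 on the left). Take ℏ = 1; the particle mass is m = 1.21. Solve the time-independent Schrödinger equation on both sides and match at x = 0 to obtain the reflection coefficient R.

The wavenumbers are k₁ = √(2mE)/ℏ = 2.200 on the left and k₂ = √(2m(E − V₀))/ℏ = 0.4400 on the right.
Matching ψ and ψ′ at x = 0 gives r = (k₁ − k₂)/(k₁ + k₂), so R = r² = 0.4444 and T = 1 − R = 0.5556.

R = 0.444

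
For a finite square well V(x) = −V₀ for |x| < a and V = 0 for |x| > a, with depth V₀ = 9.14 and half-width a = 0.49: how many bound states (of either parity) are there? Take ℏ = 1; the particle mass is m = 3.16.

The dimensionless depth is z₀ = a√(2mV₀)/ℏ = 0.49 × √(57.76) = 3.724.
A new bound state (alternating even/odd) appears each time z₀ passes a multiple of π/2, so N = ⌊2z₀/π⌋ + 1 = ⌊2.371⌋ + 1 = 3.

N = 3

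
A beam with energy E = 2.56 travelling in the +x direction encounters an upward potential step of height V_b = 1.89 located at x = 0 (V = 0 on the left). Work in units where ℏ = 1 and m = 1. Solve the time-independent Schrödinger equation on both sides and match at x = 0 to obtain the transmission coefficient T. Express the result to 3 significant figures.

On each side the TISE gives plane waves with k = √(2m(E − V))/ℏ: k₁ = √(2·1·2.56) = 2.263, k₂ = √(2·1·0.67) = 1.158.
Continuity of ψ and ψ′ at the step yields the reflection amplitude r = (k₁ − k₂)/(k₁ + k₂) = 0.3231; thus R = |r|² = 0.1044, T = 0.8956.

T = 0.896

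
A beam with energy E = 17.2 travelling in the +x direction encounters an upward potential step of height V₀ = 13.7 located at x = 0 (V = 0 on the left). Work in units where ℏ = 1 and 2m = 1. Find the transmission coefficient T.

T = 0.857

On each side the TISE gives plane waves with k = √(2m(E − V))/ℏ: k₁ = √(2·½·17.2) = 4.147, k₂ = √(2·½·3.5) = 1.871.
Continuity of ψ and ψ′ at the step yields the reflection amplitude r = (k₁ − k₂)/(k₁ + k₂) = 0.3783; thus R = |r|² = 0.1431, T = 0.8569.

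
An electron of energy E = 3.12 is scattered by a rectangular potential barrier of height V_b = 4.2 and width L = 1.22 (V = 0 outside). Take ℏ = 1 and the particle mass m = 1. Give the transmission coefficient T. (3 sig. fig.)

T = 0.0822

Since E < V_b the interior solution is evanescent with decay constant κ = √(2m(V_b − E))/ℏ = 1.470.
κL = 1.793, sinh(κL) = 2.921.
Matching ψ, ψ′ at both faces gives T = [1 + V_b² sinh²(κL) / (4E(V_b − E))]⁻¹ = 1/12.16 = 0.0822.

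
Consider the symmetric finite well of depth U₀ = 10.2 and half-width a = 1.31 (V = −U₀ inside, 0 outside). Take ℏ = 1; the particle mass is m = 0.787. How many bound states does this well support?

The dimensionless depth is z₀ = a√(2mU₀)/ℏ = 1.31 × √(16.05) = 5.249.
A new bound state (alternating even/odd) appears each time z₀ passes a multiple of π/2, so N = ⌊2z₀/π⌋ + 1 = ⌊3.342⌋ + 1 = 4.

N = 4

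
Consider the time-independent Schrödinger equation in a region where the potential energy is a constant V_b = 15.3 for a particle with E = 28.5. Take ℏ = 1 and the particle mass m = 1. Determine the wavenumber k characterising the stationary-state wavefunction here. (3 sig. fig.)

k = 5.14

With E > V_b the solution is oscillatory, ψ ∝ e^{±ikx} with k = √(2m(E − V_b))/ℏ.
k = √(2 × 1 × 13.2) = 5.138.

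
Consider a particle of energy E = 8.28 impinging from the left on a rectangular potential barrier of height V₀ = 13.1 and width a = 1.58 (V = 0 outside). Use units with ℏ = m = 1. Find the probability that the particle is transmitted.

T = 0.000204

Since E < V₀ the interior solution is evanescent with decay constant κ = √(2m(V₀ − E))/ℏ = 3.105.
κa = 4.906, sinh(κa) = 67.52.
The exact tunnelling result is T⁻¹ = 1 + V₀² sinh²(κa) / [4E(V₀ − E)] = 4902, so T = 0.000204.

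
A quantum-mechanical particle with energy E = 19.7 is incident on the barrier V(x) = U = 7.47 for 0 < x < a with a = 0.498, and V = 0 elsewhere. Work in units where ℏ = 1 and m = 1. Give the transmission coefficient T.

Above the barrier the interior wavenumber is k₂ = √(2m(E − U))/ℏ = 4.946, giving phase k₂a = 2.463.
Matching at both interfaces gives T⁻¹ = 1 + U² sin²(k₂a) / [4E(E − U)] = 1.023, hence T = 0.978.

T = 0.978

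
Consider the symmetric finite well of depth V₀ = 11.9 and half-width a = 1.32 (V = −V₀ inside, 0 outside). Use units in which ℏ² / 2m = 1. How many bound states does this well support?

N = 3

The dimensionless depth is z₀ = a√(2mV₀)/ℏ = 1.32 × √(11.90) = 4.554.
The even/odd transcendental equations gain one root per π/2 in z₀, giving N = 1 + ⌊2z₀/π⌋ = 1 + ⌊2.899⌋ = 3.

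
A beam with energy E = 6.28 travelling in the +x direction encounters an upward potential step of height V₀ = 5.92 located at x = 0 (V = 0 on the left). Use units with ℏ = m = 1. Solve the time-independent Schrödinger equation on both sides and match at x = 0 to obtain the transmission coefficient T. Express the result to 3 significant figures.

T = 0.623

On each side the TISE gives plane waves with k = √(2m(E − V))/ℏ: k₁ = √(2·1·6.28) = 3.544, k₂ = √(2·1·0.36) = 0.8485.
Matching ψ and ψ′ at x = 0 gives r = (k₁ − k₂)/(k₁ + k₂), so R = r² = 0.3766 and T = 1 − R = 0.6234.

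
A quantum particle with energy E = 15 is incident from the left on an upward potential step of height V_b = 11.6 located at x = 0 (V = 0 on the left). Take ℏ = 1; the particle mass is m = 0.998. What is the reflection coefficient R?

On each side the TISE gives plane waves with k = √(2m(E − V))/ℏ: k₁ = √(2·0.998·15) = 5.472, k₂ = √(2·0.998·3.4) = 2.605.
Matching ψ and ψ′ at x = 0 gives r = (k₁ − k₂)/(k₁ + k₂), so R = r² = 0.1260 and T = 1 − R = 0.8740.

R = 0.126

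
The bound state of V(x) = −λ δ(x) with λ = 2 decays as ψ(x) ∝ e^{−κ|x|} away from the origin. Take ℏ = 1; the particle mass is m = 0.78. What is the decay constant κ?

Integrate −(ℏ²/2m)ψ'' − λδ(x)ψ = Eψ from −ε to +ε: the ψ'' term gives ψ'(0⁺) − ψ'(0⁻) and the δ term gives −(2mλ/ℏ²)ψ(0).
With ψ ∝ e^{−κ|x|} this yields −2κ = −2mλ/ℏ², so κ = mλ/ℏ² = 1.560.

κ = 1.56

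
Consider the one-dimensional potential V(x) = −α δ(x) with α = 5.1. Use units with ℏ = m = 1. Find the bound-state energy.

E = -13.0

For x ≠ 0 the bound state is ψ ∝ e^{−κ|x|}; integrating the TISE across the delta gives the cusp condition 2κ = 2mα/ℏ², so κ = 5.100.
Then E = −ℏ²κ²/(2m) = −mα²/(2ℏ²) = -13.01.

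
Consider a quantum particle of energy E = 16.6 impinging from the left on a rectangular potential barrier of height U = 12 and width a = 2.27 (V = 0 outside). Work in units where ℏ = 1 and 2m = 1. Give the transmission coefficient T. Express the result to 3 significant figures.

E > U: inside the barrier k₂ = √(2m(E − U))/ℏ = 2.145, k₂a = 4.869.
Matching at both interfaces gives T⁻¹ = 1 + U² sin²(k₂a) / [4E(E − U)] = 1.460, hence T = 0.685.

T = 0.685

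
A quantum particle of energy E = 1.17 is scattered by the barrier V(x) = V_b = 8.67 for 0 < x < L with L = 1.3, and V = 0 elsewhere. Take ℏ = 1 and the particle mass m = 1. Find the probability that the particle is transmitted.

Since E < V_b the interior solution is evanescent with decay constant κ = √(2m(V_b − E))/ℏ = 3.873.
κL = 5.035, sinh(κL) = 76.84.
Matching ψ, ψ′ at both faces gives T = [1 + V_b² sinh²(κL) / (4E(V_b − E))]⁻¹ = 1/12640 = 0.0000791.

T = 0.0000791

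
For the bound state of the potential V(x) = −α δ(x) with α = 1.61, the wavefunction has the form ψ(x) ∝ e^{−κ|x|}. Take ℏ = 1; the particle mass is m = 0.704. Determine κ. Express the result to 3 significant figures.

Integrating the TISE across x = 0 gives the cusp condition ψ'(0⁺) − ψ'(0⁻) = −(2mα/ℏ²)ψ(0).
With ψ ∝ e^{−κ|x|} this yields −2κ = −2mα/ℏ², so κ = mα/ℏ² = 1.133.

κ = 1.13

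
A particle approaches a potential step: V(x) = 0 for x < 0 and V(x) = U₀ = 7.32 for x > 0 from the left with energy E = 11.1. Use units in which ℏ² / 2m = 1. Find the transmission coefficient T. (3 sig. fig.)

T = 0.931

The wavenumbers are k₁ = √(2mE)/ℏ = 3.332 on the left and k₂ = √(2m(E − U₀))/ℏ = 1.944 on the right.
Matching ψ and ψ′ at x = 0 gives r = (k₁ − k₂)/(k₁ + k₂), so R = r² = 0.06916 and T = 1 − R = 0.9308.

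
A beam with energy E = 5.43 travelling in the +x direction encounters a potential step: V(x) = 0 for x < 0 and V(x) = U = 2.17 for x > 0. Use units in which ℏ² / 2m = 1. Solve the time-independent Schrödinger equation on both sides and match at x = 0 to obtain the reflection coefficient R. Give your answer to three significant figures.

R = 0.0161

On each side the TISE gives plane waves with k = √(2m(E − V))/ℏ: k₁ = √(2·½·5.43) = 2.330, k₂ = √(2·½·3.26) = 1.806.
Continuity of ψ and ψ′ at the step yields the reflection amplitude r = (k₁ − k₂)/(k₁ + k₂) = 0.1269; thus R = |r|² = 0.01609, T = 0.9839.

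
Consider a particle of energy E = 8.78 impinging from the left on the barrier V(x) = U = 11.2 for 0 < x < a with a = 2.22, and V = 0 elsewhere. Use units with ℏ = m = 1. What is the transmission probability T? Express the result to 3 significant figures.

T = 0.000155

Since E < U the interior solution is evanescent with decay constant κ = √(2m(U − E))/ℏ = 2.200.
κa = 4.884, sinh(κa) = 66.08.
The exact tunnelling result is T⁻¹ = 1 + U² sinh²(κa) / [4E(U − E)] = 6445, so T = 0.000155.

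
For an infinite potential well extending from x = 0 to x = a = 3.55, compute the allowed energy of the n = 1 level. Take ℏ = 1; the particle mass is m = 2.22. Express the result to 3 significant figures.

The infinite-well eigenfunctions ψ_n = √(2/a) sin(nπx/a) vanish at both walls, giving E_n = n²π²ℏ²/(2ma²).
E_1 = 1² × π² / (2 × 2.22 × 3.55²) = 0.1764.

E = 0.176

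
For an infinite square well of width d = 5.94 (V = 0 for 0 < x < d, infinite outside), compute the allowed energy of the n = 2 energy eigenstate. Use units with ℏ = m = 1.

The infinite-well eigenfunctions ψ_n = √(2/d) sin(nπx/d) vanish at both walls, giving E_n = n²π²ℏ²/(2md²).
E_2 = 2² × π² / (2 × 1 × 5.94²) = 0.5594.

E = 0.559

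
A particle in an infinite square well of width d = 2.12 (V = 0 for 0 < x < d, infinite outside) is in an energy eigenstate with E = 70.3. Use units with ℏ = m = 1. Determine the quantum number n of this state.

n = 8

For an infinite well E_n = n²π²ℏ²/(2md²), so n = (d/πℏ)√(2mE).
n = (2.12/π) × √(2 × 1 × 70.3) = 8.002 → n = 8.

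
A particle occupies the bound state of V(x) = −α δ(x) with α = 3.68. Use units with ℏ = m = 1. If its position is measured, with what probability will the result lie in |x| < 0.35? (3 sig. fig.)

P = 0.924

The normalised bound state is ψ = √κ e^{−κ|x|} with κ = mα/ℏ² = 3.680.
P(|x| < d) = ∫_{−d}^{d} κ e^{−2κ|x|} dx = 1 − e^{−2κd} = 1 − e^{−2.576} = 0.9239.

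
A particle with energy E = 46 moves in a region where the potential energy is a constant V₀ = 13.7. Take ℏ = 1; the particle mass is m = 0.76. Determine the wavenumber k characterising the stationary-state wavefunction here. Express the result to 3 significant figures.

k = 7.01

With E > V₀ the solution is oscillatory, ψ ∝ e^{±ikx} with k = √(2m(E − V₀))/ℏ.
k = √(2 × 0.76 × 32.3) = 7.007.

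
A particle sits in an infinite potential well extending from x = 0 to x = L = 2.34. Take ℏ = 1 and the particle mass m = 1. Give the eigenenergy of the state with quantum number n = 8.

E = 57.7

Requiring ψ(0) = ψ(L) = 0 quantises k = nπ/L, hence E_n = ℏ²k²/2m = n²π²ℏ²/(2mL²).
E_8 = 8² × π² / (2 × 1 × 2.34²) = 57.68.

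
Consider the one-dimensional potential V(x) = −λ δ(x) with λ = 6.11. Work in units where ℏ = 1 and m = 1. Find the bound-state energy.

E = -18.7

The bound state is ψ(x) = √κ e^{−κ|x|}. The derivative jump ψ'(0⁺) − ψ'(0⁻) = −(2mλ/ℏ²)ψ(0) fixes κ = mλ/ℏ² = 6.110.
Then E = −ℏ²κ²/(2m) = −mλ²/(2ℏ²) = -18.67.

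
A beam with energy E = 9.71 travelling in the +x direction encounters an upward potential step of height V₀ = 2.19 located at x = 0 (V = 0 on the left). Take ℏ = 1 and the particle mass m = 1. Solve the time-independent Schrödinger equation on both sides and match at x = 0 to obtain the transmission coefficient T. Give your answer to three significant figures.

T = 0.996

The wavenumbers are k₁ = √(2mE)/ℏ = 4.407 on the left and k₂ = √(2m(E − V₀))/ℏ = 3.878 on the right.
Continuity of ψ and ψ′ at the step yields the reflection amplitude r = (k₁ − k₂)/(k₁ + k₂) = 0.06381; thus R = |r|² = 0.004072, T = 0.9959.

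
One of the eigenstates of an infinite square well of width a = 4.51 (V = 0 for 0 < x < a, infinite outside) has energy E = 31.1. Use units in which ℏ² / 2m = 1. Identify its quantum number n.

n = 8

From E_n = n²π²ℏ²/(2ma²) invert to n = √(2ma²E)/(πℏ).
n = (4.51/π) × √(2 × 0.5 × 31.1) = 8.006 → n = 8.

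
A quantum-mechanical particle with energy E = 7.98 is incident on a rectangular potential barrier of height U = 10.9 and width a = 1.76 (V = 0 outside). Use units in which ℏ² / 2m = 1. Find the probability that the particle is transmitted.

T = 0.00764

E < U: inside the barrier ψ ∝ e^{±κx} with κ = √(2m(U − E))/ℏ = 1.709.
κa = 3.007, sinh(κa) = 10.09.
Matching ψ, ψ′ at both faces gives T = [1 + U² sinh²(κa) / (4E(U − E))]⁻¹ = 1/130.9 = 0.00764.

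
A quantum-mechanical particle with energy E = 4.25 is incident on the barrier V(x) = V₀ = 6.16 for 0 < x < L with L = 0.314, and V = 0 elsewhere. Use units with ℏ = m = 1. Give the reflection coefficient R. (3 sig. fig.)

E < V₀: inside the barrier ψ ∝ e^{±κx} with κ = √(2m(V₀ − E))/ℏ = 1.954.
κL = 0.6137, sinh(κL) = 0.6530.
The exact tunnelling result is T⁻¹ = 1 + V₀² sinh²(κL) / [4E(V₀ − E)] = 1.498, so T = 0.667.
R = 1 − T = 0.333.

R = 0.333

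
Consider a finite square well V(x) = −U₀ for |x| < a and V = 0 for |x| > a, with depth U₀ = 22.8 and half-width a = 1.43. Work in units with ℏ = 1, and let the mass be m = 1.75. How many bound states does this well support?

N = 9

Define the well-strength parameter z₀ = (a/ℏ)√(2mU₀) = 1.43 × √(2·1.75·22.8) = 12.77.
A new bound state (alternating even/odd) appears each time z₀ passes a multiple of π/2, so N = ⌊2z₀/π⌋ + 1 = ⌊8.132⌋ + 1 = 9.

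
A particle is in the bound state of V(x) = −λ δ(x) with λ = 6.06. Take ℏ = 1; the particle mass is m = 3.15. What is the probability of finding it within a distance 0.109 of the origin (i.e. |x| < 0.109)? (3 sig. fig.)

P = 0.984

The normalised bound state is ψ = √κ e^{−κ|x|} with κ = mλ/ℏ² = 19.09.
P(|x| < d) = ∫_{−d}^{d} κ e^{−2κ|x|} dx = 1 − e^{−2κd} = 1 − e^{−4.161} = 0.9844.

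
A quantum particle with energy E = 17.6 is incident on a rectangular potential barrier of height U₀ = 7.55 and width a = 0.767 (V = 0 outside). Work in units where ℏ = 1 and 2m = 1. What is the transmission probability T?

T = 0.967

E > U₀: inside the barrier k₂ = √(2m(E − U₀))/ℏ = 3.170, k₂a = 2.432.
Matching at both interfaces gives T⁻¹ = 1 + U₀² sin²(k₂a) / [4E(E − U₀)] = 1.034, hence T = 0.967.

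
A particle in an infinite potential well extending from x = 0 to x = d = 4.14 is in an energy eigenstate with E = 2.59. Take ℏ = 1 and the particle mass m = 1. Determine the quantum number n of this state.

From E_n = n²π²ℏ²/(2md²) invert to n = √(2md²E)/(πℏ).
n = (4.14/π) × √(2 × 1 × 2.59) = 2.999 → n = 3.

n = 3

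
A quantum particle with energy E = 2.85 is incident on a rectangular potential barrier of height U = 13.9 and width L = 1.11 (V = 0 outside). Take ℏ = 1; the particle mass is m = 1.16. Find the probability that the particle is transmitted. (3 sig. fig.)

T = 0.0000343

E < U: inside the barrier ψ ∝ e^{±κx} with κ = √(2m(U − E))/ℏ = 5.063.
κL = 5.620, sinh(κL) = 138.0.
Matching ψ, ψ′ at both faces gives T = [1 + U² sinh²(κL) / (4E(U − E))]⁻¹ = 1/29200 = 0.0000343.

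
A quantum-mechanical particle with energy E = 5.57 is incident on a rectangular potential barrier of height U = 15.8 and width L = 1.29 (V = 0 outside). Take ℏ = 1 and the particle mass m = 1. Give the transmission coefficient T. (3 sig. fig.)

T = 0.0000312

Since E < U the interior solution is evanescent with decay constant κ = √(2m(U − E))/ℏ = 4.523.
κL = 5.835, sinh(κL) = 171.0.
Matching ψ, ψ′ at both faces gives T = [1 + U² sinh²(κL) / (4E(U − E))]⁻¹ = 1/32040 = 0.0000312.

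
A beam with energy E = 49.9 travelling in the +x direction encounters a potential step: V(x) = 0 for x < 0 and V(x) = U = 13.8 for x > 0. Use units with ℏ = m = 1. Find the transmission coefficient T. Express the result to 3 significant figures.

The wavenumbers are k₁ = √(2mE)/ℏ = 9.990 on the left and k₂ = √(2m(E − U))/ℏ = 8.497 on the right.
Matching ψ and ψ′ at x = 0 gives r = (k₁ − k₂)/(k₁ + k₂), so R = r² = 0.006521 and T = 1 − R = 0.9935.

T = 0.993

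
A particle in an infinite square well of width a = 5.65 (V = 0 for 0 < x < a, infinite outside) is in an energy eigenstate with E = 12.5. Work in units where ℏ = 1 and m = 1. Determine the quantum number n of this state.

From E_n = n²π²ℏ²/(2ma²) invert to n = √(2ma²E)/(πℏ).
n = (5.65/π) × √(2 × 1 × 12.5) = 8.992 → n = 9.

n = 9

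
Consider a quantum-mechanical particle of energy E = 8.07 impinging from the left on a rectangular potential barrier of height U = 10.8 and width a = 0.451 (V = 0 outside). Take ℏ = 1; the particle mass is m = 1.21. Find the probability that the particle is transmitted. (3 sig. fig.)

E < U: inside the barrier ψ ∝ e^{±κx} with κ = √(2m(U − E))/ℏ = 2.570.
κa = 1.159, sinh(κa) = 1.437.
Matching ψ, ψ′ at both faces gives T = [1 + U² sinh²(κa) / (4E(U − E))]⁻¹ = 1/3.733 = 0.268.

T = 0.268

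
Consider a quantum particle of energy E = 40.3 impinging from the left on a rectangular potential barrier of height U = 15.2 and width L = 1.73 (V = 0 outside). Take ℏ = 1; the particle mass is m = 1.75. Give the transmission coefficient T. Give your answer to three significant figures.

E > U: inside the barrier k₂ = √(2m(E − U))/ℏ = 9.373, k₂L = 16.22.
Matching at both interfaces gives T⁻¹ = 1 + U² sin²(k₂L) / [4E(E − U)] = 1.013, hence T = 0.987.

T = 0.987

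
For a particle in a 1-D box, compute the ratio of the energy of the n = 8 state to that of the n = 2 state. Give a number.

E_n = n²π²ℏ²/(2mL²) so the ratio is n₂²/n₁² = 64/4 = 16.

16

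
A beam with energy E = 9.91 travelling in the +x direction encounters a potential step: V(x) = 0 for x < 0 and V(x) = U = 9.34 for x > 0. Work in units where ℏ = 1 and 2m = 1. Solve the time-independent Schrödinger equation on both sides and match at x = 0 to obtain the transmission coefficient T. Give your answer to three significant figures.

T = 0.624

On each side the TISE gives plane waves with k = √(2m(E − V))/ℏ: k₁ = √(2·½·9.91) = 3.148, k₂ = √(2·½·0.57) = 0.7550.
Continuity of ψ and ψ′ at the step yields the reflection amplitude r = (k₁ − k₂)/(k₁ + k₂) = 0.6131; thus R = |r|² = 0.3759, T = 0.6241.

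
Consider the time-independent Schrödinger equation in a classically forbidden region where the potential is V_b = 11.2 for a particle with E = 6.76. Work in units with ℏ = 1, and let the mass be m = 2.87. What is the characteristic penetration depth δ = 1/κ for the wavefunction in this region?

δ = 0.198

Since E < V_b the TISE in this region is ψ'' = κ²ψ with κ = √(2m(V_b − E))/ℏ.
κ = √(2 × 2.87 × 4.44) = 5.048. The penetration depth is δ = 1/κ = 0.198.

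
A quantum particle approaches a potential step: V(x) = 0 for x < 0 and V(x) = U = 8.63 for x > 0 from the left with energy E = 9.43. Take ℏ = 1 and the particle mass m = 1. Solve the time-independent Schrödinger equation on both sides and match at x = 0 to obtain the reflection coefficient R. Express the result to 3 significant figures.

R = 0.301

On each side the TISE gives plane waves with k = √(2m(E − V))/ℏ: k₁ = √(2·1·9.43) = 4.343, k₂ = √(2·1·0.8) = 1.265.
Matching ψ and ψ′ at x = 0 gives r = (k₁ − k₂)/(k₁ + k₂), so R = r² = 0.3013 and T = 1 − R = 0.6987.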